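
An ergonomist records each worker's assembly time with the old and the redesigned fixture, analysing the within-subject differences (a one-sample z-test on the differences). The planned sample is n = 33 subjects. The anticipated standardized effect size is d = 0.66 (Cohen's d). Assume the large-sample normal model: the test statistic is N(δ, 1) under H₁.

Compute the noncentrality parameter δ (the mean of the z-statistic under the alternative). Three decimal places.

δ = d·√n = 0.66 × √33 = 3.7914

δ ≈ 3.791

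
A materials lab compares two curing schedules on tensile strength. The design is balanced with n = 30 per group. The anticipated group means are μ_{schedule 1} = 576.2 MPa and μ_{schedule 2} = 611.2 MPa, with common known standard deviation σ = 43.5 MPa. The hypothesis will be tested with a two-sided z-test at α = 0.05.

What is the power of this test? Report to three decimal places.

Power ≈ 0.876

Standardized effect: d = |μ_{schedule 1} − μ_{schedule 2}| / σ = |576.2 − 611.2| / 43.5 = 0.8046
Noncentrality parameter: δ = d·√(n/2) = 0.8046 × √(30/2) = 3.1162
Two-sided α = 0.05 → critical value z_{0.025} = 1.960.
Power = Φ(δ − 1.960) + Φ(−δ − 1.960) = Φ(1.156) + Φ(-5.076) = 0.8762 + 0.0000 = 0.8762.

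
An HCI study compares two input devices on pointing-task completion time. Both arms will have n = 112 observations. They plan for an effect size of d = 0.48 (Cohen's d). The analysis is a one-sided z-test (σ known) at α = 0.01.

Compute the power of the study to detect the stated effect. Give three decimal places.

Noncentrality parameter: λ = d·√(n/2) = 0.48 × √(112/2) = 3.5920
Critical value for a one-sided test at α = 0.01: z_α = 2.326.
Power = P(Z > 2.326 − λ) = Φ(1.266) = 0.8972.

Power ≈ 0.897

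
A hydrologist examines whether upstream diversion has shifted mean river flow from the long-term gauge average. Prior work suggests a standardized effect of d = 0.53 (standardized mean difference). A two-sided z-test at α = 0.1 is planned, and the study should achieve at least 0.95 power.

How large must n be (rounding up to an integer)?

n = 39

Set Φ(δ − 1.645) = 0.95; then δ − 1.645 = Φ⁻¹(0.95) = 1.645, giving δ = 3.290.
(Ignoring the negligible lower-tail rejection probability gives the usual closed-form inversion.)
δ = d·√n ⇒ n = (δ/d)² = (3.290 / 0.53)² = 38.53.
Round up to the next whole unit.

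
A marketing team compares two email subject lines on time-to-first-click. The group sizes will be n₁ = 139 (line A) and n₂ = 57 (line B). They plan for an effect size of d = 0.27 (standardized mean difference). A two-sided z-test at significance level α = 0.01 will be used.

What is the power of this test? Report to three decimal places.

Power ≈ 0.195

Noncentrality parameter: δ = d / √(1/n₁ + 1/n₂) = 0.27 / √(1/139 + 1/57) = 1.7166
Critical value for a two-sided test at α = 0.01: z_{α/2} = 2.576.
Power = Φ(δ − 2.576) + Φ(−δ − 2.576) = Φ(-0.859) + Φ(-4.292) = 0.1951 + 0.0000 = 0.1951.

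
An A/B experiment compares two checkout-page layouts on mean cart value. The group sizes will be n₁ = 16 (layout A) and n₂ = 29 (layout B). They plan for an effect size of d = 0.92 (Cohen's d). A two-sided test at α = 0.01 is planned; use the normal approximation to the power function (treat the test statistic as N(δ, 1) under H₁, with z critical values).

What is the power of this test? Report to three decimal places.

Power ≈ 0.647

Noncentrality parameter: δ = d / √(1/n₁ + 1/n₂) = 0.92 / √(1/16 + 1/29) = 2.9542
Critical value for a two-sided test at α = 0.01: z_{α/2} = 2.576.
Power = Φ(δ − 2.576) + Φ(−δ − 2.576) = Φ(0.378) + Φ(-5.530) = 0.6474 + 0.0000 = 0.6474.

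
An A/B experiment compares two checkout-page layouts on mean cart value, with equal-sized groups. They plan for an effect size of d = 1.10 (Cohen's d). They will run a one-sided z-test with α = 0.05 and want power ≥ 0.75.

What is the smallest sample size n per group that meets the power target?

n = 9 per group

Set Φ(δ − 1.645) = 0.75; then δ − 1.645 = Φ⁻¹(0.75) = 0.674, giving δ = 2.319.
δ = d·√(n/2) ⇒ n = 2(δ/d)² = 2 × (2.319 / 1.10)² = 8.89.
Round up to the next whole unit.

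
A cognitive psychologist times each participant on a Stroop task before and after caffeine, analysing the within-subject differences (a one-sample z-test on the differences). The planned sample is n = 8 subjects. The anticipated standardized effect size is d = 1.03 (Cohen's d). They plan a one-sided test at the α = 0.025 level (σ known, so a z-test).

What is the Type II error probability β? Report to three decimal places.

β ≈ 0.170

Noncentrality parameter: δ = d·√n = 1.03 × √8 = 2.9133
One-sided α = 0.025 → critical value z_{0.025} = 1.960.
Power = P(Z > 1.960 − δ) = Φ(0.953) = 0.8298.
Type II error: β = 1 − power = 1 − 0.8298 = 0.1702.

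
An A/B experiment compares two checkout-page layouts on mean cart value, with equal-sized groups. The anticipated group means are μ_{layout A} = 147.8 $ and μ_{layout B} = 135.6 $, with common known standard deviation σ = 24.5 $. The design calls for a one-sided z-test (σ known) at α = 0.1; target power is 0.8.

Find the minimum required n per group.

Standardized effect: d = |μ_{layout A} − μ_{layout B}| / σ = |147.8 − 135.6| / 24.5 = 0.4980
Set Φ(δ − 1.282) = 0.8; then δ − 1.282 = Φ⁻¹(0.8) = 0.842, giving δ = 2.123.
δ = d·√(n/2) ⇒ n = 2(δ/d)² = 2 × (2.123 / 0.4980)² = 36.36.
Round up to the next whole unit.

n = 37 per group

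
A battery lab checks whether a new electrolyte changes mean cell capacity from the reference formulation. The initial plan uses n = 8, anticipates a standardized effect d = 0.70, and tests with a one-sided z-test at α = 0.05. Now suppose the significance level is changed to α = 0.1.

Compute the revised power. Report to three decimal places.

δ = d·√n = 0.70 × √8 = 1.9799 (unchanged). New critical value: z_{0.1} = 1.282.
Revised power = Φ(δ − 1.282) = Φ(0.698) = 0.7575.

Power ≈ 0.758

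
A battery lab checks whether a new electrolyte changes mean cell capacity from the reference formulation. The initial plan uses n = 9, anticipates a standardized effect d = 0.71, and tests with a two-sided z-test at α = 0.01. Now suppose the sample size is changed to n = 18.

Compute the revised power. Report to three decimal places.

Power ≈ 0.669

With n = 18: δ = d·√n = 0.71 × √18 = 3.0123. Critical value z_{0.005} = 2.576.
Revised power = Φ(δ − 2.576) + Φ(−δ − 2.576) = Φ(0.436) + Φ(-5.588) = 0.6687 + 0.0000 = 0.6687.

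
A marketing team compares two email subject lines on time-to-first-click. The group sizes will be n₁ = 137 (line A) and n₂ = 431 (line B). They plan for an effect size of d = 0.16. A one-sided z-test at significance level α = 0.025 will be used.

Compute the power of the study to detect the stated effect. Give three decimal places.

Noncentrality parameter: δ = d / √(1/n₁ + 1/n₂) = 0.16 / √(1/137 + 1/431) = 1.6313
One-sided α = 0.025 → critical value z_{0.025} = 1.960.
Power = Φ(δ − 1.960) = Φ(-0.329) = 0.3712.

Power ≈ 0.371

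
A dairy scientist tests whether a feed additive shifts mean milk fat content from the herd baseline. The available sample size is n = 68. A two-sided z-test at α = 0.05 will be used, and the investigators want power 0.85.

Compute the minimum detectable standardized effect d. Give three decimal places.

d ≈ 0.363

Need Φ(δ − 1.960) = 0.85, so δ = 1.960 + 1.036 = 2.996.
(Lower-tail contribution to power is negligible for δ > 0.)
δ = d·√n ⇒ d = δ/√n = 2.996/√68 = 0.3634.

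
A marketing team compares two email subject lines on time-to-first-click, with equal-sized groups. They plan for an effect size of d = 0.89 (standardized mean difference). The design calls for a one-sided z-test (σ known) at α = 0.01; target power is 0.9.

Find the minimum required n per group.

n = 33 per group

For power 0.9 need Φ(δ − z_{0.01}) = 0.9, so δ = z_{0.01} + z_{0.10} = 2.326 + 1.282 = 3.608.
δ = d·√(n/2) ⇒ n = 2(δ/d)² = 2 × (3.608 / 0.89)² = 32.87.
Rounding up, n = 33 per group.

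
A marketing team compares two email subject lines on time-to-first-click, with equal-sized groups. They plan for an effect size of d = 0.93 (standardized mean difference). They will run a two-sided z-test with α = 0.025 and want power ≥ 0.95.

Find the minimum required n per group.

n = 35 per group

Set Φ(δ − 2.241) = 0.95; then δ − 2.241 = Φ⁻¹(0.95) = 1.645, giving δ = 3.886.
(For δ > 0 the lower-tail rejection region contributes negligibly to power, so the one-term inversion is standard.)
δ = d·√(n/2) ⇒ n = 2(δ/d)² = 2 × (3.886 / 0.93)² = 34.92.
Round up to the next whole unit.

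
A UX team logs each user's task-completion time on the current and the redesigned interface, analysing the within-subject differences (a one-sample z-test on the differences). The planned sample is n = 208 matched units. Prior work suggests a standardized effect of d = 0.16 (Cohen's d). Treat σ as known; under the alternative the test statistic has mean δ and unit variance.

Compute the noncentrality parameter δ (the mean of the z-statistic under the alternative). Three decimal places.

δ = d·√n = 0.16 × √208 = 2.3076

δ ≈ 2.308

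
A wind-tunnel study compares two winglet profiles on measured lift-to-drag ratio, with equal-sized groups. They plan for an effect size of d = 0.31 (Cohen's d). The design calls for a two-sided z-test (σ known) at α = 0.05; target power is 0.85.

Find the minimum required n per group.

Set Φ(δ − 1.960) = 0.85; then δ − 1.960 = Φ⁻¹(0.85) = 1.036, giving δ = 2.996.
(The Φ(−δ − z_{α/2}) term is vanishingly small for δ > 0 and is dropped in the standard sample-size formula.)
δ = d·√(n/2) ⇒ n = 2(δ/d)² = 2 × (2.996 / 0.31)² = 186.86.
Round up to the next whole unit.

n = 187 per group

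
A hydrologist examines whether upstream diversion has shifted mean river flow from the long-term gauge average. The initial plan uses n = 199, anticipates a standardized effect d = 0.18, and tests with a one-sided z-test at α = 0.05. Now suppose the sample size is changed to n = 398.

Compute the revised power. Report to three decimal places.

Power ≈ 0.974

With n = 398: δ = d·√n = 0.18 × √398 = 3.5910. Critical value z_{0.05} = 1.645.
Revised power = Φ(δ − 1.645) = Φ(1.946) = 0.9742.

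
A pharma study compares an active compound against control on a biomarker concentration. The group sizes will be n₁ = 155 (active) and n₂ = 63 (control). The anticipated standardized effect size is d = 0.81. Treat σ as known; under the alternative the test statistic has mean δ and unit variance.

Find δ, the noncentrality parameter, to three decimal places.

The noncentrality parameter scales effect size by the design's sample-size factor: δ = d / √(1/n₁ + 1/n₂) = 0.81 / √(1/155 + 1/63) = 5.4212

δ ≈ 5.421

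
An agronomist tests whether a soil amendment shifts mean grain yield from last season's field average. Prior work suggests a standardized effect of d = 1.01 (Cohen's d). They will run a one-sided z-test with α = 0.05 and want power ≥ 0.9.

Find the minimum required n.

For power 0.9 need Φ(δ − z_{0.05}) = 0.9, so δ = z_{0.05} + z_{0.10} = 1.645 + 1.282 = 2.926.
δ = d·√n ⇒ n = (δ/d)² = (2.926 / 1.01)² = 8.40.
Rounding up, n = 9.

n = 9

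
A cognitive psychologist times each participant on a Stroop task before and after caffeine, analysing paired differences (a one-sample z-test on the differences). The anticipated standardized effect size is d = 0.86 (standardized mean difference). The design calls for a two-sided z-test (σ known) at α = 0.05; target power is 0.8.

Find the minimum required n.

Set Φ(δ − 1.960) = 0.8; then δ − 1.960 = Φ⁻¹(0.8) = 0.842, giving δ = 2.802.
(For δ > 0 the lower-tail rejection region contributes negligibly to power, so the one-term inversion is standard.)
δ = d·√n ⇒ n = (δ/d)² = (2.802 / 0.86)² = 10.61.
Rounding up, n = 11.

n = 11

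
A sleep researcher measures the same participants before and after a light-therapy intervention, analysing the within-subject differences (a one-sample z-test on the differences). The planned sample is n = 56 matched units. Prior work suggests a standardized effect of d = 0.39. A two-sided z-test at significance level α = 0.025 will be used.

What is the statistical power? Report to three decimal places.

Power ≈ 0.751

Noncentrality parameter: δ = d·√n = 0.39 × √56 = 2.9185
Two-sided α = 0.025 → critical value z_{0.0125} = 2.241.
Power = Φ(δ − 2.241) + Φ(−δ − 2.241) = Φ(0.677) + Φ(-5.160) = 0.7508 + 0.0000 = 0.7508.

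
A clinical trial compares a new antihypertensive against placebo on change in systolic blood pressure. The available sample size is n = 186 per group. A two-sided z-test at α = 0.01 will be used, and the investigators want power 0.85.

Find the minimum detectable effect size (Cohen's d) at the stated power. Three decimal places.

Need Φ(δ − 2.576) = 0.85, so δ = 2.576 + 1.036 = 3.612.
(The second rejection-region term Φ(−δ − z_{α/2}) is negligible and dropped.)
δ = d·√(n/2) ⇒ d = δ/√(n/2) = 3.612/√(186/2) = 0.3746.

d ≈ 0.375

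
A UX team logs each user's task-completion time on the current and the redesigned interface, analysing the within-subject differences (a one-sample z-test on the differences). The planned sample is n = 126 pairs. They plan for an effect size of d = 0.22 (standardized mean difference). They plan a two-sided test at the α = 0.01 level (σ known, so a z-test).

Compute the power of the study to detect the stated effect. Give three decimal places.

Noncentrality parameter: δ = d·√n = 0.22 × √126 = 2.4695
Critical value for a two-sided test at α = 0.01: z_{α/2} = 2.576.
Power = Φ(δ − 2.576) + Φ(−δ − 2.576) = Φ(-0.106) + Φ(-5.045) = 0.4577 + 0.0000 = 0.4577.

Power ≈ 0.458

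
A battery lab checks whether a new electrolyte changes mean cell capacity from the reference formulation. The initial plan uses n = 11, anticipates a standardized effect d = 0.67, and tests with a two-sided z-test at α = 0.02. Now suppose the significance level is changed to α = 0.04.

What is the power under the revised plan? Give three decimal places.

δ = d·√n = 0.67 × √11 = 2.2221 (unchanged). New critical value: z_{0.02} = 2.054.
Revised power = Φ(δ − 2.054) + Φ(−δ − 2.054) = Φ(0.168) + Φ(-4.276) = 0.5669 + 0.0000 = 0.5669.

Power ≈ 0.567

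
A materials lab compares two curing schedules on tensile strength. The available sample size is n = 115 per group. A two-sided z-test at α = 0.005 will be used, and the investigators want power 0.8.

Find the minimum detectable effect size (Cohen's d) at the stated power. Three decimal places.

Required noncentrality: δ = z_{0.0025} + z_{0.20} = 2.807 + 0.842 = 3.649.
(The second rejection-region term Φ(−δ − z_{α/2}) is negligible and dropped.)
δ = d·√(n/2) ⇒ d = δ/√(n/2) = 3.649/√(115/2) = 0.4812.

d ≈ 0.481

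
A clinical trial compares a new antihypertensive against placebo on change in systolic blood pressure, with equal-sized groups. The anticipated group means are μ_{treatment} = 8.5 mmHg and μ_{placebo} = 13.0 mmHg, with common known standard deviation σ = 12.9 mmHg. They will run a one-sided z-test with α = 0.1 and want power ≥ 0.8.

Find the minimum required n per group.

n = 75 per group

Standardized effect: d = |μ_{treatment} − μ_{placebo}| / σ = |8.5 − 13.0| / 12.9 = 0.3488
For power 0.8 need Φ(δ − z_{0.1}) = 0.8, so δ = z_{0.1} + z_{0.20} = 1.282 + 0.842 = 2.123.
δ = d·√(n/2) ⇒ n = 2(δ/d)² = 2 × (2.123 / 0.3488)² = 74.09.
Round up to the next whole unit.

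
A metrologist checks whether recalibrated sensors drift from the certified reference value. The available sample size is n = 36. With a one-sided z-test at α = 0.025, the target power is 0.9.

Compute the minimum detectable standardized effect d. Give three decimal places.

Need Φ(δ − 1.960) = 0.9, so δ = 1.960 + 1.282 = 3.242.
δ = d·√n ⇒ d = δ/√n = 3.242/√36 = 0.5403.

d ≈ 0.540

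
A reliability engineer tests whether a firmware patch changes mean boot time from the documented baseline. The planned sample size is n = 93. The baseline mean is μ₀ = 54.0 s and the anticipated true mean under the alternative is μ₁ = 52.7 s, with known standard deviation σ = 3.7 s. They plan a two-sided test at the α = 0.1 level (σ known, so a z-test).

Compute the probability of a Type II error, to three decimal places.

β ≈ 0.041

Standardized effect: d = |μ₁ − μ₀| / σ = |52.7 − 54.0| / 3.7 = 0.3514
Noncentrality parameter: δ = d·√n = 0.3514 × √93 = 3.3883
Two-sided α = 0.1 → critical value z_{0.05} = 1.645.
Power = Φ(δ − 1.645) + Φ(−δ − 1.645) = Φ(1.743) + Φ(-5.033) = 0.9594 + 0.0000 = 0.9594.
Type II error: β = 1 − power = 1 − 0.9594 = 0.0406.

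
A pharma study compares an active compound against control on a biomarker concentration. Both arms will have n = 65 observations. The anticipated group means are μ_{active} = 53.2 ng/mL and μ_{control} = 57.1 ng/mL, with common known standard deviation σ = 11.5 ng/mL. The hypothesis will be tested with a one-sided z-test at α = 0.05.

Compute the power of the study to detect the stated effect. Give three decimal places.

Standardized effect: d = |μ_{active} − μ_{control}| / σ = |53.2 − 57.1| / 11.5 = 0.3391
Noncentrality parameter: δ = d·√(n/2) = 0.3391 × √(65/2) = 1.9333
One-sided α = 0.05 → critical value z_{0.05} = 1.645.
Power = Φ(δ − 1.645) = Φ(0.288) = 0.6135.

Power ≈ 0.614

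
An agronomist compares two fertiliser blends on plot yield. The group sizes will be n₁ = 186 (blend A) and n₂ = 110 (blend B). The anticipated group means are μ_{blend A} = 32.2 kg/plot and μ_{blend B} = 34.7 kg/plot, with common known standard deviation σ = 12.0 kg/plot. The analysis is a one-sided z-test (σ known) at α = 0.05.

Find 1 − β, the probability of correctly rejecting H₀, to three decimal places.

Power ≈ 0.535

Standardized effect: d = |μ_{blend A} − μ_{blend B}| / σ = |32.2 − 34.7| / 12.0 = 0.2083
Noncentrality parameter: δ = d / √(1/n₁ + 1/n₂) = 0.2083 / √(1/186 + 1/110) = 1.7321
One-sided α = 0.05 → critical value z_{0.05} = 1.645.
Power = Φ(δ − 1.645) = Φ(0.087) = 0.5348.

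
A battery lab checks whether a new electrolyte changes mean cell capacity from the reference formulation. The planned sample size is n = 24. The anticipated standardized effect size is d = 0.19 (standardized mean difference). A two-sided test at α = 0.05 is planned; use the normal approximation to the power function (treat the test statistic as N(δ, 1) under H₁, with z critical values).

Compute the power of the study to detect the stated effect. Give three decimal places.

Noncentrality parameter: δ = d·√n = 0.19 × √24 = 0.9308
Two-sided α = 0.05 → critical value z_{0.025} = 1.960.
Power = Φ(δ − 1.960) + Φ(−δ − 1.960) = Φ(-1.029) + Φ(-2.891) = 0.1517 + 0.0019 = 0.1536.

Power ≈ 0.154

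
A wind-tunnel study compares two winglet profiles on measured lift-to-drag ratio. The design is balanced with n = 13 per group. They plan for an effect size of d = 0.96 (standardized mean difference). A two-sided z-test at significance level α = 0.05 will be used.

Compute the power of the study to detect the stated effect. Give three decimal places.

Power ≈ 0.687

Noncentrality parameter: δ = d·√(n/2) = 0.96 × √(13/2) = 2.4475
Critical value for a two-sided test at α = 0.05: z_{α/2} = 1.960.
Power = Φ(δ − 1.960) + Φ(−δ − 1.960) = Φ(0.488) + Φ(-4.407) = 0.6871 + 0.0000 = 0.6871.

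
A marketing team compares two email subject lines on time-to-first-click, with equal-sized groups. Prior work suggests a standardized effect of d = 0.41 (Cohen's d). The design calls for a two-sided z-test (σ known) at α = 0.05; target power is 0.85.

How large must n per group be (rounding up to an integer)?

Set Φ(δ − 1.960) = 0.85; then δ − 1.960 = Φ⁻¹(0.85) = 1.036, giving δ = 2.996.
(For δ > 0 the lower-tail rejection region contributes negligibly to power, so the one-term inversion is standard.)
δ = d·√(n/2) ⇒ n = 2(δ/d)² = 2 × (2.996 / 0.41)² = 106.82.
Round up to the next whole unit.

n = 107 per group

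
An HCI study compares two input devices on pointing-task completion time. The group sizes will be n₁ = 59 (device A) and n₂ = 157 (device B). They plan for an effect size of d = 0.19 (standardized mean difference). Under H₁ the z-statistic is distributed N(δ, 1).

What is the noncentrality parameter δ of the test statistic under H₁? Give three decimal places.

The noncentrality parameter scales effect size by the design's sample-size factor: δ = d / √(1/n₁ + 1/n₂) = 0.19 / √(1/59 + 1/157) = 1.2442

δ ≈ 1.244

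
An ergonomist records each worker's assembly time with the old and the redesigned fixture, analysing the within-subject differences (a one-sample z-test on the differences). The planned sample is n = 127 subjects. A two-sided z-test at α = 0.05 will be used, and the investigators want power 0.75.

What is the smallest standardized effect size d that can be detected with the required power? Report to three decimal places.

Required noncentrality: δ = z_{0.025} + z_{0.25} = 1.960 + 0.674 = 2.634.
(Lower-tail contribution to power is negligible for δ > 0.)
δ = d·√n ⇒ d = δ/√n = 2.634/√127 = 0.2338.

d ≈ 0.234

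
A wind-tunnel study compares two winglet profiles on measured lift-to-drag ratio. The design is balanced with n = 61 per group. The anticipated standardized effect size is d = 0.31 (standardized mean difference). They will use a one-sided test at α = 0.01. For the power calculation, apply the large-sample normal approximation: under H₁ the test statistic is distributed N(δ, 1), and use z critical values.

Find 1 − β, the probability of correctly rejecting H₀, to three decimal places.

Noncentrality parameter: δ = d·√(n/2) = 0.31 × √(61/2) = 1.7120
One-sided α = 0.01 → critical value z_{0.01} = 2.326.
Power = P(Z > 2.326 − δ) = Φ(-0.614) = 0.2695.

Power ≈ 0.270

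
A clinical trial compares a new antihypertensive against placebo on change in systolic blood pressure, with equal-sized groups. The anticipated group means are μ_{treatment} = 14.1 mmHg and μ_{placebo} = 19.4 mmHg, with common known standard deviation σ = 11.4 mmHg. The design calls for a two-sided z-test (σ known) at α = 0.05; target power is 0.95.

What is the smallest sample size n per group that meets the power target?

Standardized effect: d = |μ_{treatment} − μ_{placebo}| / σ = |14.1 − 19.4| / 11.4 = 0.4649
For power 0.95 need Φ(δ − z_{0.025}) = 0.95, so δ = z_{0.025} + z_{0.05} = 1.960 + 1.645 = 3.605.
(For δ > 0 the lower-tail rejection region contributes negligibly to power, so the one-term inversion is standard.)
δ = d·√(n/2) ⇒ n = 2(δ/d)² = 2 × (3.605 / 0.4649)² = 120.24.
Rounding up, n = 121 per group.

n = 121 per group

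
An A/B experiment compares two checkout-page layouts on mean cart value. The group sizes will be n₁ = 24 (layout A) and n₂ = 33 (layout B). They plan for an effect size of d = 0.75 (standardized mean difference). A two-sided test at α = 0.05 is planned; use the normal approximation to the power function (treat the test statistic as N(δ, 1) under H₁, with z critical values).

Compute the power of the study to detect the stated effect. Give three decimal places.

Noncentrality parameter: δ = d / √(1/n₁ + 1/n₂) = 0.75 / √(1/24 + 1/33) = 2.7957
Two-sided α = 0.05 → critical value z_{0.025} = 1.960.
Power = Φ(δ − 1.960) + Φ(−δ − 1.960) = Φ(0.836) + Φ(-4.756) = 0.7983 + 0.0000 = 0.7983.

Power ≈ 0.798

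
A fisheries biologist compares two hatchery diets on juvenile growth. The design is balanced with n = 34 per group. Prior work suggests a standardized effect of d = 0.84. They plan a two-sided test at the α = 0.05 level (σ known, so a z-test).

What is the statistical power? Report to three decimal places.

Power ≈ 0.934

Noncentrality parameter: λ = d·√(n/2) = 0.84 × √(34/2) = 3.4634
Critical value for a two-sided test at α = 0.05: z_{α/2} = 1.960.
Power = Φ(λ − 1.960) + Φ(−λ − 1.960) = Φ(1.503) + Φ(-5.423) = 0.9336 + 0.0000 = 0.9336.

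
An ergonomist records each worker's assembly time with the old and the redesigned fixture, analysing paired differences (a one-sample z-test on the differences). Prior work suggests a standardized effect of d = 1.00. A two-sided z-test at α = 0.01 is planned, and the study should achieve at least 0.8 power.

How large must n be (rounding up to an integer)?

n = 12

Set Φ(δ − 2.576) = 0.8; then δ − 2.576 = Φ⁻¹(0.8) = 0.842, giving δ = 3.417.
(Ignoring the negligible lower-tail rejection probability gives the usual closed-form inversion.)
δ = d·√n ⇒ n = (δ/d)² = (3.417 / 1.00)² = 11.68.
Rounding up, n = 12.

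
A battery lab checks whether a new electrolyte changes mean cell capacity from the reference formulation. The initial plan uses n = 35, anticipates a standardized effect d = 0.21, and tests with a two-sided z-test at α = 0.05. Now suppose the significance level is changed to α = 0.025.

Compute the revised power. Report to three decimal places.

δ = d·√n = 0.21 × √35 = 1.2424 (unchanged). New critical value: z_{0.0125} = 2.241.
Revised power = Φ(δ − 2.241) + Φ(−δ − 2.241) = Φ(-0.999) + Φ(-3.484) = 0.1589 + 0.0002 = 0.1591.

Power ≈ 0.159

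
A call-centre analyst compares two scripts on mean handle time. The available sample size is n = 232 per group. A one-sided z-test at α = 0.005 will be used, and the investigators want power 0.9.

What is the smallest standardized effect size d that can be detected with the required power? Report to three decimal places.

Need Φ(δ − 2.576) = 0.9, so δ = 2.576 + 1.282 = 3.857.
δ = d·√(n/2) ⇒ d = δ/√(n/2) = 3.857/√(232/2) = 0.3581.

d ≈ 0.358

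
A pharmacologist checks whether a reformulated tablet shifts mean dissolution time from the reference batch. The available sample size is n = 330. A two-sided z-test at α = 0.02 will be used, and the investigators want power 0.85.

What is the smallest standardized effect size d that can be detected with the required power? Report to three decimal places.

d ≈ 0.185

Need Φ(δ − 2.326) = 0.85, so δ = 2.326 + 1.036 = 3.363.
(Lower-tail contribution to power is negligible for δ > 0.)
δ = d·√n ⇒ d = δ/√n = 3.363/√330 = 0.1851.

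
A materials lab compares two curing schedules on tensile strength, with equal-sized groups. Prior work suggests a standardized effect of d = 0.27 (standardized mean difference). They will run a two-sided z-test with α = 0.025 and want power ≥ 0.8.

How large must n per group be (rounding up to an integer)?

n = 261 per group

Set Φ(δ − 2.241) = 0.8; then δ − 2.241 = Φ⁻¹(0.8) = 0.842, giving δ = 3.083.
(For δ > 0 the lower-tail rejection region contributes negligibly to power, so the one-term inversion is standard.)
δ = d·√(n/2) ⇒ n = 2(δ/d)² = 2 × (3.083 / 0.27)² = 260.77.
Round up to the next whole unit.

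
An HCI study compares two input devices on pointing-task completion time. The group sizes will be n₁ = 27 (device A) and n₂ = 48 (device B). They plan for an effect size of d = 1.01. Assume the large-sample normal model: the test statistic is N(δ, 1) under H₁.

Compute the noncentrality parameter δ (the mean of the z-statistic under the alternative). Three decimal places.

The noncentrality parameter scales effect size by the design's sample-size factor: δ = d / √(1/n₁ + 1/n₂) = 1.01 / √(1/27 + 1/48) = 4.1985

δ ≈ 4.198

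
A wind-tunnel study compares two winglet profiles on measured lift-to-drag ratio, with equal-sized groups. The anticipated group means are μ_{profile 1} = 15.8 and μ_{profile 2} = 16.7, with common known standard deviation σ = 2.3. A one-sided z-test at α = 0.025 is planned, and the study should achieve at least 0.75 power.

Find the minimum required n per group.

n = 91 per group

Standardized effect: d = |μ_{profile 1} − μ_{profile 2}| / σ = |15.8 − 16.7| / 2.3 = 0.3913
For power 0.75 need Φ(δ − z_{0.025}) = 0.75, so δ = z_{0.025} + z_{0.25} = 1.960 + 0.674 = 2.634.
δ = d·√(n/2) ⇒ n = 2(δ/d)² = 2 × (2.634 / 0.3913)² = 90.65.
Round up to the next whole unit.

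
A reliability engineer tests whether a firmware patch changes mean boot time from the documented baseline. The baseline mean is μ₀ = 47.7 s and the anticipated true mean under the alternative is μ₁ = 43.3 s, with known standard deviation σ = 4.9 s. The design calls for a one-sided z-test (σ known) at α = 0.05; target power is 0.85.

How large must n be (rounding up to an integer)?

n = 9

Standardized effect: d = |μ₁ − μ₀| / σ = |43.3 − 47.7| / 4.9 = 0.8980
For power 0.85 need Φ(δ − z_{0.05}) = 0.85, so δ = z_{0.05} + z_{0.15} = 1.645 + 1.036 = 2.681.
δ = d·√n ⇒ n = (δ/d)² = (2.681 / 0.8980)² = 8.92.
Round up to the next whole unit.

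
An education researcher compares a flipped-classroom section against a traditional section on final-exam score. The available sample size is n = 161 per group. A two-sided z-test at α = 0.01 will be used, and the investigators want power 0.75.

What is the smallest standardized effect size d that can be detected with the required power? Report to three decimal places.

Need Φ(δ − 2.576) = 0.75, so δ = 2.576 + 0.674 = 3.250.
(The second rejection-region term Φ(−δ − z_{α/2}) is negligible and dropped.)
δ = d·√(n/2) ⇒ d = δ/√(n/2) = 3.250/√(161/2) = 0.3623.

d ≈ 0.362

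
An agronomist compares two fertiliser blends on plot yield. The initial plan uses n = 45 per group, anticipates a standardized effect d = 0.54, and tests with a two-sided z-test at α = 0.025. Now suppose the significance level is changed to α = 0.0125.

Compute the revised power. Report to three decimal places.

Power ≈ 0.525

δ = d·√(n/2) = 0.54 × √(45/2) = 2.5614 (unchanged). New critical value: z_{0.0063} = 2.498.
Revised power = Φ(δ − 2.498) + Φ(−δ − 2.498) = Φ(0.064) + Φ(-5.059) = 0.5254 + 0.0000 = 0.5254.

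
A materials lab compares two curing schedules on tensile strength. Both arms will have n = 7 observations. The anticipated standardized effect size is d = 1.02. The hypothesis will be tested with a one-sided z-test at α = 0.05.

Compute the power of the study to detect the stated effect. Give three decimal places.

Power ≈ 0.604

Noncentrality parameter: δ = d·√(n/2) = 1.02 × √(7/2) = 1.9082
Critical value for a one-sided test at α = 0.05: z_α = 1.645.
Power = P(Z > 1.645 − δ) = Φ(0.263) = 0.6039.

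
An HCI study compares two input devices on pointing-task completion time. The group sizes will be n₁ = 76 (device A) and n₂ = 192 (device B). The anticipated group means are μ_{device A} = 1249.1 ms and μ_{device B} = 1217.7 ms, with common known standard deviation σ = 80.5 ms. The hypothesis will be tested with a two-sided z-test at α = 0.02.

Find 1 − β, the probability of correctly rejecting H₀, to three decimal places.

Power ≈ 0.709

Standardized effect: d = |μ_{device A} − μ_{device B}| / σ = |1249.1 − 1217.7| / 80.5 = 0.3901
Noncentrality parameter: δ = d / √(1/n₁ + 1/n₂) = 0.3901 / √(1/76 + 1/192) = 2.8782
Critical value for a two-sided test at α = 0.02: z_{α/2} = 2.326.
Power = Φ(δ − 2.326) + Φ(−δ − 2.326) = Φ(0.552) + Φ(-5.205) = 0.7095 + 0.0000 = 0.7095.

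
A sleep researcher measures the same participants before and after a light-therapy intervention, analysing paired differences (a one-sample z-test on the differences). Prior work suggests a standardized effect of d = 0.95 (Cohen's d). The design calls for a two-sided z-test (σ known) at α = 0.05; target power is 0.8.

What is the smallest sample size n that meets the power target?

n = 9

Set Φ(δ − 1.960) = 0.8; then δ − 1.960 = Φ⁻¹(0.8) = 0.842, giving δ = 2.802.
(The Φ(−δ − z_{α/2}) term is vanishingly small for δ > 0 and is dropped in the standard sample-size formula.)
δ = d·√n ⇒ n = (δ/d)² = (2.802 / 0.95)² = 8.70.
Round up to the next whole unit.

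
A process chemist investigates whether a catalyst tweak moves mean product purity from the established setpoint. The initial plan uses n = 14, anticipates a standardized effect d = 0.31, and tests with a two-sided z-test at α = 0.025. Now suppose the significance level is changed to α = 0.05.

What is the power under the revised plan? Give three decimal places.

δ = d·√n = 0.31 × √14 = 1.1599 (unchanged). New critical value: z_{0.025} = 1.960.
Revised power = Φ(δ − 1.960) + Φ(−δ − 1.960) = Φ(-0.800) + Φ(-3.120) = 0.2118 + 0.0009 = 0.2127.

Power ≈ 0.213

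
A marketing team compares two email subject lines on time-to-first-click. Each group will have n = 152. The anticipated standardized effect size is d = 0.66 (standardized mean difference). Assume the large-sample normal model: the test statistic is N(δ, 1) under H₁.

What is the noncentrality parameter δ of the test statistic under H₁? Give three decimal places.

δ = d·√(n/2) = 0.66 × √(152/2) = 5.7537

δ ≈ 5.754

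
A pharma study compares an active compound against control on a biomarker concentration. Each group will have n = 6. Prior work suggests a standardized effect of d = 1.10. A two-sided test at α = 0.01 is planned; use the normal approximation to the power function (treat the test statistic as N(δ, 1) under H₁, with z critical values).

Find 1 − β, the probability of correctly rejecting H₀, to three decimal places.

Power ≈ 0.251

Noncentrality parameter: δ = d·√(n/2) = 1.10 × √(6/2) = 1.9053
Two-sided α = 0.01 → critical value z_{0.005} = 2.576.
Power = Φ(δ − 2.576) + Φ(−δ − 2.576) = Φ(-0.671) + Φ(-4.481) = 0.2512 + 0.0000 = 0.2512.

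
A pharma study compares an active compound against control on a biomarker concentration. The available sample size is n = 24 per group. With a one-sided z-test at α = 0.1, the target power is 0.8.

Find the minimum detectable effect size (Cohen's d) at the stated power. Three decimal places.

d ≈ 0.613

Required noncentrality: δ = z_{0.1} + z_{0.20} = 1.282 + 0.842 = 2.123.
δ = d·√(n/2) ⇒ d = δ/√(n/2) = 2.123/√(24/2) = 0.6129.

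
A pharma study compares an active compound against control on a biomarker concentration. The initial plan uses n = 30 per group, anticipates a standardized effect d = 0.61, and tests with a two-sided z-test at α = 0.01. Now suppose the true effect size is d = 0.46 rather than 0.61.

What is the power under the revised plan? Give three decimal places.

With d = 0.46: δ = d·√(n/2) = 0.46 × √(30/2) = 1.7816. Critical value z_{0.005} = 2.576.
Revised power = Φ(δ − 2.576) + Φ(−δ − 2.576) = Φ(-0.794) + Φ(-4.357) = 0.2135 + 0.0000 = 0.2135.

Power ≈ 0.214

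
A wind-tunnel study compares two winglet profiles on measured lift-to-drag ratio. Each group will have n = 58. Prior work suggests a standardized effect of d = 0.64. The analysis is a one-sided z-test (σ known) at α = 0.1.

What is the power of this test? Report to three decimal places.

Power ≈ 0.985

Noncentrality parameter: δ = d·√(n/2) = 0.64 × √(58/2) = 3.4465
One-sided α = 0.1 → critical value z_{0.1} = 1.282.
Power = Φ(δ − 1.282) = Φ(2.165) = 0.9848.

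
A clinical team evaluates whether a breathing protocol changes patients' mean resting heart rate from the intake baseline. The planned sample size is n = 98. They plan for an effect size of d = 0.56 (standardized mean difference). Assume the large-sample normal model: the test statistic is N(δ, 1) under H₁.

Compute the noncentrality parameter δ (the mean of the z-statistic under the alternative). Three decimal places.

The noncentrality parameter scales effect size by the design's sample-size factor: δ = d·√n = 0.56 × √98 = 5.5437

δ ≈ 5.544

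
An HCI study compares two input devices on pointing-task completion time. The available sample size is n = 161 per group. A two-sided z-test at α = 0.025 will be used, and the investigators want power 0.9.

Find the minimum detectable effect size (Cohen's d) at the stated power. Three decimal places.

Required noncentrality: δ = z_{0.0125} + z_{0.10} = 2.241 + 1.282 = 3.523.
(Lower-tail contribution to power is negligible for δ > 0.)
δ = d·√(n/2) ⇒ d = δ/√(n/2) = 3.523/√(161/2) = 0.3927.

d ≈ 0.393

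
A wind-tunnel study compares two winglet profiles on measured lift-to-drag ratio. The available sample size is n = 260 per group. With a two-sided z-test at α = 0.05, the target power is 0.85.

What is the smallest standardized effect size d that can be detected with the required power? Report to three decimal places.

Required noncentrality: δ = z_{0.025} + z_{0.15} = 1.960 + 1.036 = 2.996.
(Lower-tail contribution to power is negligible for δ > 0.)
δ = d·√(n/2) ⇒ d = δ/√(n/2) = 2.996/√(260/2) = 0.2628.

d ≈ 0.263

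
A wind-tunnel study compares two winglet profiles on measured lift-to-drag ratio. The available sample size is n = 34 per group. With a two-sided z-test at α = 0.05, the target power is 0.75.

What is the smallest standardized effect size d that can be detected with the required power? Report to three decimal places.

d ≈ 0.639

Required noncentrality: δ = z_{0.025} + z_{0.25} = 1.960 + 0.674 = 2.634.
(The second rejection-region term Φ(−δ − z_{α/2}) is negligible and dropped.)
δ = d·√(n/2) ⇒ d = δ/√(n/2) = 2.634/√(34/2) = 0.6389.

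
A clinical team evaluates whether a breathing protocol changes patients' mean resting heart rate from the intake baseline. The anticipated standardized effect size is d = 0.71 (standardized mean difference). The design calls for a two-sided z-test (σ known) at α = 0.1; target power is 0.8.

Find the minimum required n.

n = 13

Set Φ(δ − 1.645) = 0.8; then δ − 1.645 = Φ⁻¹(0.8) = 0.842, giving δ = 2.486.
(The Φ(−δ − z_{α/2}) term is vanishingly small for δ > 0 and is dropped in the standard sample-size formula.)
δ = d·√n ⇒ n = (δ/d)² = (2.486 / 0.71)² = 12.26.
Round up to the next whole unit.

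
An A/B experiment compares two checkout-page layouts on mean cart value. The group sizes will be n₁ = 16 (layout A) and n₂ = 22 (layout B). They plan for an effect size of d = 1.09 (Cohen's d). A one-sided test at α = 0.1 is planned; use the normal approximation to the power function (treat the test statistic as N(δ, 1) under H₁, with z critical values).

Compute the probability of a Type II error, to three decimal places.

Noncentrality parameter: δ = d / √(1/n₁ + 1/n₂) = 1.09 / √(1/16 + 1/22) = 3.3175
One-sided α = 0.1 → critical value z_{0.1} = 1.282.
Power = P(Z > 1.282 − δ) = Φ(2.036) = 0.9791.
Type II error: β = 1 − power = 1 − 0.9791 = 0.0209.

β ≈ 0.021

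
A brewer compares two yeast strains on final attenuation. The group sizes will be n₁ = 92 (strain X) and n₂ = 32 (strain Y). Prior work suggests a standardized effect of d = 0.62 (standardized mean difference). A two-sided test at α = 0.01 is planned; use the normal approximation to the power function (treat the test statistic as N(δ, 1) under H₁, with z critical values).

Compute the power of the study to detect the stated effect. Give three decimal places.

Power ≈ 0.672

Noncentrality parameter: δ = d / √(1/n₁ + 1/n₂) = 0.62 / √(1/92 + 1/32) = 3.0210
Two-sided α = 0.01 → critical value z_{0.005} = 2.576.
Power = Φ(δ − 2.576) + Φ(−δ − 2.576) = Φ(0.445) + Φ(-5.597) = 0.6719 + 0.0000 = 0.6719.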